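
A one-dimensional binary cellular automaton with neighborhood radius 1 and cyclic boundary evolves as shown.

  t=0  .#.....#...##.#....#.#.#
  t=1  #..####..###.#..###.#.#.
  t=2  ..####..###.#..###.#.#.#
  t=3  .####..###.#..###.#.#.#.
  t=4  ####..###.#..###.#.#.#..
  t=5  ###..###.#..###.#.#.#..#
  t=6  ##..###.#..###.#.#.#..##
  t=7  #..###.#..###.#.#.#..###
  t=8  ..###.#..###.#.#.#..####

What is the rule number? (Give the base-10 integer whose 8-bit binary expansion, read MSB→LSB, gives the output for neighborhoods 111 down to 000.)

171

  nb ###: next=#  (t=1,i=4, bit7=1)
  nb ##.: next=.  (t=0,i=12, bit6=0)
  nb #.#: next=#  (t=0,i=0, bit5=1)
  nb #..: next=.  (t=0,i=2, bit4=0)
  nb .##: next=#  (t=0,i=11, bit3=1)
  nb .#.: next=.  (t=0,i=1, bit2=0)
  nb ..#: next=#  (t=0,i=6, bit1=1)
  nb ...: next=#  (t=0,i=3, bit0=1)
  bits 10101011 = 171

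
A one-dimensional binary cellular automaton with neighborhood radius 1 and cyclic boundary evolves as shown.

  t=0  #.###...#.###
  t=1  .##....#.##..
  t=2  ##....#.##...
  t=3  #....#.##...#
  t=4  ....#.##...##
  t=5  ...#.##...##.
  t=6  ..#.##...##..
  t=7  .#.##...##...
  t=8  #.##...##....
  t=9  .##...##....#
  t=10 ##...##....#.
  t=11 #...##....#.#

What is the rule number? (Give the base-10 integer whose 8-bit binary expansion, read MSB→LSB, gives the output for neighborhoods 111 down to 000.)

42

  nb ###: next=.  (t=0,i=3, bit7=0)
  nb ##.: next=.  (t=0,i=0, bit6=0)
  nb #.#: next=#  (t=0,i=1, bit5=1)
  nb #..: next=.  (t=0,i=5, bit4=0)
  nb .##: next=#  (t=0,i=2, bit3=1)
  nb .#.: next=.  (t=0,i=8, bit2=0)
  nb ..#: next=#  (t=0,i=7, bit1=1)
  nb ...: next=.  (t=0,i=6, bit0=0)
  bits 00101010 = 42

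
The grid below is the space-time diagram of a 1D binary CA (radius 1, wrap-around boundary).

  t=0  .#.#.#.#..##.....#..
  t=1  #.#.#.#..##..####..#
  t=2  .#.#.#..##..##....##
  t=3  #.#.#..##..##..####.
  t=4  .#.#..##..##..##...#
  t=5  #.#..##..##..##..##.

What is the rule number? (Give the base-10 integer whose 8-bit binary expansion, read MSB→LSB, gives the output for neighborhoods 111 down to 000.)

43

  [7] ### => .  t=1,i=14
  [6] ##. => .  t=0,i=11
  [5] #.# => #  t=0,i=2
  [4] #.. => .  t=0,i=8
  [3] .## => #  t=0,i=10
  [2] .#. => .  t=0,i=1
  [1] ..# => #  t=0,i=0
  [0] ... => #  t=0,i=13
  bits 00101011 = 43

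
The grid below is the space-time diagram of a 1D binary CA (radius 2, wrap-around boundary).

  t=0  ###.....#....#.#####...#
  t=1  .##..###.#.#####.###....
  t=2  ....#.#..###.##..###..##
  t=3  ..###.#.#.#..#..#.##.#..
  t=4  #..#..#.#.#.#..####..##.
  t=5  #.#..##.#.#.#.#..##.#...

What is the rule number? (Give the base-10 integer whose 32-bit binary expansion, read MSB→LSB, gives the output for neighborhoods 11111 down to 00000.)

  #####|#  b31=1 t=0,i=17
  ####.|#  b30=1 t=0,i=1
  ###.#|.  b29=0 t=1,i=7
  ###..|#  b28=1 t=0,i=2
  ##.##|.  b27=0 t=1,i=16
  ##.#.|.  b26=0 t=1,i=8
  ##..#|.  b25=0 t=1,i=3
  ##...|.  b24=0 t=0,i=3
  #.###|#  b23=1 t=0,i=15
  #.##.|#  b22=1 t=2,i=13
  #.#.#|#  b21=1 t=1,i=9
  #.#..|#  b20=1 t=2,i=6
  #..##|#  b19=1 t=1,i=4
  #..#.|#  b18=1 t=3,i=12
  #...#|.  b17=0 t=0,i=21
  #....|.  b16=0 t=0,i=4
  .####|.  b15=0 t=0,i=0
  .###.|#  b14=1 t=1,i=6
  .##.#|.  b13=0 t=3,i=19
  .##..|.  b12=0 t=1,i=2
  .#.##|#  b11=1 t=0,i=14
  .#.#.|.  b10=0 t=2,i=5
  .#..#|.  b9=0 t=2,i=7
  .#...|#  b8=1 t=0,i=9
  ..###|.  b7=0 t=0,i=23
  ..##.|.  b6=0 t=1,i=1
  ..#.#|#  b5=1 t=0,i=13
  ..#..|.  b4=0 t=0,i=8
  ...##|.  b3=0 t=0,i=22
  ...#.|#  b2=1 t=0,i=7
  ....#|#  b1=1 t=0,i=6
  .....|#  b0=1 t=0,i=5
  bits 11010000111111000100100100100111 = 3506194727

3506194727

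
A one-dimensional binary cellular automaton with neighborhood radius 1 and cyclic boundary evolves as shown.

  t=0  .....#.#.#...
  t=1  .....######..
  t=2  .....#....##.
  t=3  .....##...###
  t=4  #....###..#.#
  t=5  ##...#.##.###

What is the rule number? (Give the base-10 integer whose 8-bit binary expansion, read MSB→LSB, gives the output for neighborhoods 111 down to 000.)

124

  nb ###: next=.  (t=1,i=6, bit7=0)
  nb ##.: next=#  (t=1,i=10, bit6=1)
  nb #.#: next=#  (t=0,i=6, bit5=1)
  nb #..: next=#  (t=0,i=10, bit4=1)
  nb .##: next=#  (t=1,i=5, bit3=1)
  nb .#.: next=#  (t=0,i=5, bit2=1)
  nb ..#: next=.  (t=0,i=4, bit1=0)
  nb ...: next=.  (t=0,i=0, bit0=0)
  bits 01111100 = 124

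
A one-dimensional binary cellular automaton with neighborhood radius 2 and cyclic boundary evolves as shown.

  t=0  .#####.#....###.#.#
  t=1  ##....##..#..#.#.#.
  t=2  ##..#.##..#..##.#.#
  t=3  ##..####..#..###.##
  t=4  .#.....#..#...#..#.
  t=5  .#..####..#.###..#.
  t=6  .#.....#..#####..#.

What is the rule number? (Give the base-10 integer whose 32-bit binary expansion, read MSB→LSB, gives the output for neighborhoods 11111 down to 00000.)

349338743

  [31] ##### => .  t=0,i=3
  [30] ####. => .  t=0,i=4
  [29] ###.# => .  t=0,i=5
  [28] ###.. => #  t=2,i=1
  [27] ##.## => .  t=3,i=16
  [26] ##.#. => #  t=0,i=6
  [25] ##..# => .  t=1,i=8
  [24] ##... => .  t=1,i=2
  [23] #.### => #  t=0,i=1
  [22] #.##. => #  t=1,i=0
  [21] #.#.# => .  t=0,i=16
  [20] #.#.. => #  t=0,i=7
  [19] #..## => .  t=2,i=12
  [18] #..#. => .  t=1,i=9
  [17] #...# => #  t=4,i=12
  [16] #.... => .  t=0,i=9
  [15] .#### => .  t=0,i=2
  [14] .###. => #  t=0,i=13
  [13] .##.# => #  t=2,i=14
  [12] .##.. => #  t=1,i=1
  [11] .#.## => #  t=0,i=0
  [10] .#.#. => #  t=0,i=17
  [9] .#..# => .  t=1,i=11
  [8] .#... => .  t=0,i=8
  [7] ..### => .  t=0,i=12
  [6] ..##. => #  t=1,i=6
  [5] ..#.# => #  t=1,i=13
  [4] ..#.. => #  t=1,i=10
  [3] ...## => .  t=0,i=11
  [2] ...#. => #  t=4,i=6
  [1] ....# => #  t=0,i=10
  [0] ..... => #  t=4,i=4
  bits 00010100110100100111110001110111 = 349338743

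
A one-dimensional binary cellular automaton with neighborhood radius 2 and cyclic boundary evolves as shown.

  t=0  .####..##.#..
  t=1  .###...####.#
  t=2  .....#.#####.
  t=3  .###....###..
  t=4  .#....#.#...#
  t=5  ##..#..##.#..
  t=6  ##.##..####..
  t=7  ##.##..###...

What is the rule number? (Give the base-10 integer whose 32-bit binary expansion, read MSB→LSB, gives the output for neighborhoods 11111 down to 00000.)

  [31] ##### => #  t=2,i=9
  [30] ####. => #  t=0,i=3
  [29] ###.# => #  t=1,i=10
  [28] ###.. => .  t=0,i=4
  [27] ##.## => .  t=6,i=2
  [26] ##.#. => #  t=0,i=9
  [25] ##..# => .  t=0,i=5
  [24] ##... => .  t=1,i=4
  [23] #.### => .  t=1,i=1
  [22] #.##. => #  t=6,i=3
  [21] #.#.# => .  t=1,i=12
  [20] #.#.. => #  t=0,i=10
  [19] #..## => .  t=0,i=6
  [18] #..#. => #  t=5,i=3
  [17] #...# => #  t=0,i=12
  [16] #.... => .  t=2,i=0
  [15] .#### => #  t=0,i=2
  [14] .###. => .  t=1,i=2
  [13] .##.# => #  t=0,i=8
  [12] .##.. => #  t=5,i=1
  [11] .#.## => .  t=1,i=0
  [10] .#.#. => #  t=4,i=0
  [9] .#..# => .  t=5,i=5
  [8] .#... => .  t=0,i=11
  [7] ..### => #  t=0,i=1
  [6] ..##. => #  t=0,i=7
  [5] ..#.# => .  t=2,i=5
  [4] ..#.. => #  t=5,i=4
  [3] ...## => .  t=0,i=0
  [2] ...#. => .  t=2,i=4
  [1] ....# => #  t=2,i=3
  [0] ..... => #  t=2,i=1
  bits 11100100010101101011010011010011 = 3830887635

3830887635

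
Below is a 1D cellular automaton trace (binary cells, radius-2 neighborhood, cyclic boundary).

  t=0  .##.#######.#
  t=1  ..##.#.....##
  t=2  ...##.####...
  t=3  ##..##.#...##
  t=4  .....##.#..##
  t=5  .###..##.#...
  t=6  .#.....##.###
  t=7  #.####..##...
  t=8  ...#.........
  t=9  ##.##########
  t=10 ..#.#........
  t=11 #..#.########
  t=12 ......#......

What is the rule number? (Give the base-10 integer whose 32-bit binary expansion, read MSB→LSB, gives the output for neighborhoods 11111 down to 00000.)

203532179

  [31] ##### => .  t=0,i=6
  [30] ####. => .  t=0,i=9
  [29] ###.# => .  t=0,i=10
  [28] ###.. => .  t=2,i=9
  [27] ##.## => #  t=0,i=3
  [26] ##.#. => #  t=0,i=11
  [25] ##..# => .  t=1,i=0
  [24] ##... => .  t=2,i=10
  [23] #.### => .  t=0,i=4
  [22] #.##. => .  t=0,i=1
  [21] #.#.# => #  t=0,i=12
  [20] #.#.. => .  t=1,i=5
  [19] #..## => .  t=1,i=1
  [18] #..#. => .  t=11,i=2
  [17] #...# => .  t=3,i=9
  [16] #.... => #  t=1,i=7
  [15] .#### => #  t=0,i=5
  [14] .###. => .  t=5,i=2
  [13] .##.# => #  t=0,i=2
  [12] .##.. => .  t=1,i=12
  [11] .#.## => .  t=0,i=0
  [10] .#.#. => #  t=10,i=3
  [9] .#..# => #  t=4,i=9
  [8] .#... => #  t=1,i=6
  [7] ..### => #  t=3,i=11
  [6] ..##. => .  t=1,i=2
  [5] ..#.# => .  t=7,i=0
  [4] ..#.. => #  t=8,i=3
  [3] ...## => .  t=1,i=10
  [2] ...#. => .  t=7,i=12
  [1] ....# => #  t=1,i=9
  [0] ..... => #  t=1,i=8
  bits 00001100001000011010011110010011 = 203532179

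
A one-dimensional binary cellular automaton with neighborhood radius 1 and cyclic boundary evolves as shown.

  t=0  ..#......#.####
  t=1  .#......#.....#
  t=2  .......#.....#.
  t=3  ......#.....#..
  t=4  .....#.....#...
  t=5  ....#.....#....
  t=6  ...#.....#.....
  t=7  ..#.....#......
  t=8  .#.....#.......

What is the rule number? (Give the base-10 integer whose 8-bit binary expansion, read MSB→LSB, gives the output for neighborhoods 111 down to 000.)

  nb ###: next=.  (t=0,i=12, bit7=0)
  nb ##.: next=#  (t=0,i=14, bit6=1)
  nb #.#: next=.  (t=0,i=10, bit5=0)
  nb #..: next=.  (t=0,i=0, bit4=0)
  nb .##: next=.  (t=0,i=11, bit3=0)
  nb .#.: next=.  (t=0,i=2, bit2=0)
  nb ..#: next=#  (t=0,i=1, bit1=1)
  nb ...: next=.  (t=0,i=4, bit0=0)
  bits 01000010 = 66

66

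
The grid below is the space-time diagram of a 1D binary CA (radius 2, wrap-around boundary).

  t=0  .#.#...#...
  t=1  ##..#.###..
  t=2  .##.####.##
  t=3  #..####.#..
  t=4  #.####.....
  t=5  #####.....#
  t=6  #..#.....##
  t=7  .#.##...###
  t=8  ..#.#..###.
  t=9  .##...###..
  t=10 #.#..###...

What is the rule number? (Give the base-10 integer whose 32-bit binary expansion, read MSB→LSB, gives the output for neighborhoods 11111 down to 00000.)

  nb #####: next=.  (t=5,i=1, bit31=0)
  nb ####.: next=#  (t=2,i=6, bit30=1)
  nb ###.#: next=.  (t=2,i=7, bit29=0)
  nb ###..: next=.  (t=1,i=8, bit28=0)
  nb ##.##: next=#  (t=2,i=0, bit27=1)
  nb ##.#.: next=.  (t=3,i=7, bit26=0)
  nb ##..#: next=#  (t=1,i=2, bit25=1)
  nb ##...: next=.  (t=4,i=6, bit24=0)
  nb #.###: next=#  (t=1,i=6, bit23=1)
  nb #.##.: next=.  (t=2,i=1, bit22=0)
  nb #.#.#: next=.  (t=7,i=1, bit21=0)
  nb #.#..: next=.  (t=0,i=3, bit20=0)
  nb #..##: next=#  (t=1,i=10, bit19=1)
  nb #..#.: next=.  (t=1,i=3, bit18=0)
  nb #...#: next=.  (t=0,i=5, bit17=0)
  nb #....: next=.  (t=0,i=9, bit16=0)
  nb .####: next=#  (t=2,i=5, bit15=1)
  nb .###.: next=#  (t=1,i=7, bit14=1)
  nb .##.#: next=.  (t=2,i=2, bit13=0)
  nb .##..: next=#  (t=1,i=1, bit12=1)
  nb .#.##: next=#  (t=1,i=5, bit11=1)
  nb .#.#.: next=.  (t=0,i=2, bit10=0)
  nb .#..#: next=.  (t=3,i=1, bit9=0)
  nb .#...: next=#  (t=0,i=4, bit8=1)
  nb ..###: next=#  (t=3,i=3, bit7=1)
  nb ..##.: next=.  (t=1,i=0, bit6=0)
  nb ..#.#: next=#  (t=0,i=1, bit5=1)
  nb ..#..: next=#  (t=0,i=7, bit4=1)
  nb ...##: next=#  (t=5,i=9, bit3=1)
  nb ...#.: next=#  (t=0,i=0, bit2=1)
  nb ....#: next=.  (t=0,i=10, bit1=0)
  nb .....: next=.  (t=4,i=8, bit0=0)
  bits 01001010100010001101100110111100 = 1250482620

1250482620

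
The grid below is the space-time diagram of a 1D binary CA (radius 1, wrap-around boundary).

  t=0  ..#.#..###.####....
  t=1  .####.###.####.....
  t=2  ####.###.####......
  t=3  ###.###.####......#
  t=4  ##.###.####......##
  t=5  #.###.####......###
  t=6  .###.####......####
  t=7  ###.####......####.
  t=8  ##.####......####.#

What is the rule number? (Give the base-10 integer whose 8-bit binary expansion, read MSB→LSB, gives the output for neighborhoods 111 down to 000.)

  [7] ### => #  t=0,i=8
  [6] ##. => .  t=0,i=9
  [5] #.# => #  t=0,i=3
  [4] #.. => .  t=0,i=5
  [3] .## => #  t=0,i=7
  [2] .#. => #  t=0,i=2
  [1] ..# => #  t=0,i=1
  [0] ... => .  t=0,i=0
  bits 10101110 = 174

174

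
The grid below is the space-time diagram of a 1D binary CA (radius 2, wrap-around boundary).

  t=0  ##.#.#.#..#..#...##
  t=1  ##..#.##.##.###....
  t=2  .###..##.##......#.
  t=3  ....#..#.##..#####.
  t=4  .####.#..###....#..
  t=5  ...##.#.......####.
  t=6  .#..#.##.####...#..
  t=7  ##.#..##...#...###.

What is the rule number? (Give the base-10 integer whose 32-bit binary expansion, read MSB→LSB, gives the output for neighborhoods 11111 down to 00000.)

  [31] ##### => .  t=3,i=15
  [30] ####. => #  t=0,i=0
  [29] ###.# => #  t=0,i=1
  [28] ###.. => .  t=1,i=14
  [27] ##.## => .  t=1,i=8
  [26] ##.#. => .  t=0,i=2
  [25] ##..# => #  t=1,i=2
  [24] ##... => .  t=1,i=15
  [23] #.### => .  t=1,i=12
  [22] #.##. => #  t=1,i=6
  [21] #.#.# => .  t=0,i=3
  [20] #.#.. => #  t=0,i=7
  [19] #..## => .  t=2,i=0
  [18] #..#. => #  t=0,i=9
  [17] #...# => .  t=0,i=15
  [16] #.... => .  t=1,i=16
  [15] .#### => .  t=0,i=18
  [14] .###. => .  t=1,i=13
  [13] .##.# => #  t=1,i=7
  [12] .##.. => #  t=1,i=1
  [11] .#.## => .  t=1,i=5
  [10] .#.#. => #  t=0,i=4
  [9] .#..# => .  t=0,i=8
  [8] .#... => #  t=0,i=14
  [7] ..### => .  t=0,i=17
  [6] ..##. => .  t=1,i=0
  [5] ..#.# => .  t=1,i=4
  [4] ..#.. => #  t=0,i=10
  [3] ...## => .  t=0,i=16
  [2] ...#. => #  t=2,i=16
  [1] ....# => #  t=1,i=17
  [0] ..... => #  t=2,i=13
  bits 01100010010101000011010100010111 = 1649685783

1649685783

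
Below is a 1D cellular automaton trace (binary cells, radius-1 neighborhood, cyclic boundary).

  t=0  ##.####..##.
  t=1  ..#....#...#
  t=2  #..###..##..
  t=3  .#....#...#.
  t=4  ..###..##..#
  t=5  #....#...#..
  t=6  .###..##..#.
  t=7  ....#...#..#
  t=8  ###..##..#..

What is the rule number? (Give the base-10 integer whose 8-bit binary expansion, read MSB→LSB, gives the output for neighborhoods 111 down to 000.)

49

  nb ###: next=.  (t=0,i=4, bit7=0)
  nb ##.: next=.  (t=0,i=1, bit6=0)
  nb #.#: next=#  (t=0,i=2, bit5=1)
  nb #..: next=#  (t=0,i=7, bit4=1)
  nb .##: next=.  (t=0,i=0, bit3=0)
  nb .#.: next=.  (t=1,i=2, bit2=0)
  nb ..#: next=.  (t=0,i=8, bit1=0)
  nb ...: next=#  (t=1,i=4, bit0=1)
  bits 00110001 = 49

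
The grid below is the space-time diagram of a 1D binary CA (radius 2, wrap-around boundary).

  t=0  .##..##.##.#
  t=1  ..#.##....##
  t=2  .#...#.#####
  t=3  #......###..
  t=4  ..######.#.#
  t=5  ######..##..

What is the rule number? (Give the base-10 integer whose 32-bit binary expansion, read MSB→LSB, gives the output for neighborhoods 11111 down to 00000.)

2494403275

  nb #####: next=#  (t=2,i=9, bit31=1)
  nb ####.: next=.  (t=2,i=10, bit30=0)
  nb ###.#: next=.  (t=2,i=11, bit29=0)
  nb ###..: next=#  (t=3,i=9, bit28=1)
  nb ##.##: next=.  (t=0,i=7, bit27=0)
  nb ##.#.: next=#  (t=0,i=10, bit26=1)
  nb ##..#: next=.  (t=0,i=3, bit25=0)
  nb ##...: next=.  (t=1,i=6, bit24=0)
  nb #.###: next=#  (t=2,i=7, bit23=1)
  nb #.##.: next=.  (t=0,i=1, bit22=0)
  nb #.#.#: next=#  (t=0,i=11, bit21=1)
  nb #.#..: next=.  (t=2,i=1, bit20=0)
  nb #..##: next=#  (t=0,i=4, bit19=1)
  nb #..#.: next=#  (t=1,i=1, bit18=1)
  nb #...#: next=.  (t=2,i=3, bit17=0)
  nb #....: next=#  (t=1,i=7, bit16=1)
  nb .####: next=#  (t=2,i=8, bit15=1)
  nb .###.: next=.  (t=3,i=8, bit14=0)
  nb .##.#: next=.  (t=0,i=6, bit13=0)
  nb .##..: next=#  (t=0,i=2, bit12=1)
  nb .#.##: next=.  (t=0,i=0, bit11=0)
  nb .#.#.: next=.  (t=4,i=10, bit10=0)
  nb .#..#: next=#  (t=4,i=0, bit9=1)
  nb .#...: next=.  (t=2,i=2, bit8=0)
  nb ..###: next=#  (t=3,i=7, bit7=1)
  nb ..##.: next=#  (t=0,i=5, bit6=1)
  nb ..#.#: next=.  (t=1,i=2, bit5=0)
  nb ..#..: next=.  (t=3,i=0, bit4=0)
  nb ...##: next=#  (t=1,i=9, bit3=1)
  nb ...#.: next=.  (t=2,i=4, bit2=0)
  nb ....#: next=#  (t=1,i=8, bit1=1)
  nb .....: next=#  (t=3,i=3, bit0=1)
  bits 10010100101011011001001011001011 = 2494403275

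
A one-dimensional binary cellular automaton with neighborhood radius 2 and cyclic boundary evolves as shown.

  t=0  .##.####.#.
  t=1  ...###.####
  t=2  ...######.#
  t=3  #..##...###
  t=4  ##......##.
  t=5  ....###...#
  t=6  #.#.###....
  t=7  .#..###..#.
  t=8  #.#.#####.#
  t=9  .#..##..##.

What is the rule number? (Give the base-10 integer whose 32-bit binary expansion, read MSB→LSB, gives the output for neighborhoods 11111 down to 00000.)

1049937795

  [31] ##### => .  t=2,i=5
  [30] ####. => .  t=0,i=6
  [29] ###.# => #  t=0,i=7
  [28] ###.. => #  t=1,i=10
  [27] ##.## => #  t=0,i=3
  [26] ##.#. => #  t=0,i=8
  [25] ##..# => #  t=3,i=1
  [24] ##... => .  t=1,i=0
  [23] #.### => #  t=0,i=4
  [22] #.##. => .  t=4,i=0
  [21] #.#.# => .  t=6,i=2
  [20] #.#.. => #  t=0,i=9
  [19] #..## => .  t=0,i=0
  [18] #..#. => #  t=7,i=0
  [17] #...# => .  t=1,i=1
  [16] #.... => .  t=4,i=3
  [15] .#### => #  t=0,i=5
  [14] .###. => #  t=1,i=4
  [13] .##.# => .  t=0,i=2
  [12] .##.. => .  t=3,i=4
  [11] .#.## => .  t=6,i=3
  [10] .#.#. => #  t=6,i=1
  [9] .#..# => #  t=0,i=10
  [8] .#... => #  t=2,i=0
  [7] ..### => #  t=1,i=3
  [6] ..##. => .  t=0,i=1
  [5] ..#.# => .  t=6,i=0
  [4] ..#.. => .  t=5,i=10
  [3] ...## => .  t=1,i=2
  [2] ...#. => .  t=5,i=9
  [1] ....# => #  t=4,i=6
  [0] ..... => #  t=4,i=4
  bits 00111110100101001100011110000011 = 1049937795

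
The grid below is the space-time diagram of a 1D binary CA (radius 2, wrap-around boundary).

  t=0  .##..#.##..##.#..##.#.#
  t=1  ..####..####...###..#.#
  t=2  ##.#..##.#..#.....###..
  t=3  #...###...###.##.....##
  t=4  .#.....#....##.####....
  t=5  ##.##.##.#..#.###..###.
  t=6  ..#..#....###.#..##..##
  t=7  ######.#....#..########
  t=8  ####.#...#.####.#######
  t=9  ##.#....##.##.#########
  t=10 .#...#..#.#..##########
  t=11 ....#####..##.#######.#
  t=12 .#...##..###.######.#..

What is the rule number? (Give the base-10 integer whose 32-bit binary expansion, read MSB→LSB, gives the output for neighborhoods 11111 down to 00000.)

  ##### -> #   bit 31 = 1  t=7,i=0
  ####. -> .   bit 30 = 0  t=1,i=4
  ###.# -> #   bit 29 = 1  t=3,i=12
  ###.. -> .   bit 28 = 0  t=1,i=5
  ##.## -> #   bit 27 = 1  t=3,i=13
  ##.#. -> .   bit 26 = 0  t=0,i=13
  ##..# -> #   bit 25 = 1  t=0,i=3
  ##... -> #   bit 24 = 1  t=1,i=12
  #.### -> #   bit 23 = 1  t=4,i=15
  #.##. -> .   bit 22 = 0  t=0,i=1
  #.#.# -> #   bit 21 = 1  t=0,i=20
  #.#.. -> .   bit 20 = 0  t=0,i=14
  #..## -> #   bit 19 = 1  t=0,i=10
  #..#. -> #   bit 18 = 1  t=0,i=4
  #...# -> .   bit 17 = 0  t=1,i=13
  #.... -> #   bit 16 = 1  t=2,i=14
  .#### -> #   bit 15 = 1  t=1,i=3
  .###. -> .   bit 14 = 0  t=1,i=16
  .##.# -> .   bit 13 = 0  t=0,i=12
  .##.. -> #   bit 12 = 1  t=0,i=2
  .#.## -> .   bit 11 = 0  t=0,i=0
  .#.#. -> .   bit 10 = 0  t=0,i=21
  .#..# -> #   bit 9 = 1  t=0,i=15
  .#... -> .   bit 8 = 0  t=2,i=13
  ..### -> .   bit 7 = 0  t=1,i=2
  ..##. -> #   bit 6 = 1  t=0,i=11
  ..#.# -> #   bit 5 = 1  t=0,i=5
  ..#.. -> #   bit 4 = 1  t=2,i=12
  ...## -> .   bit 3 = 0  t=1,i=14
  ...#. -> #   bit 2 = 1  t=4,i=0
  ....# -> .   bit 1 = 0  t=2,i=16
  ..... -> #   bit 0 = 1  t=2,i=15
  bits 10101011101011011001001001110101 = 2880279157

2880279157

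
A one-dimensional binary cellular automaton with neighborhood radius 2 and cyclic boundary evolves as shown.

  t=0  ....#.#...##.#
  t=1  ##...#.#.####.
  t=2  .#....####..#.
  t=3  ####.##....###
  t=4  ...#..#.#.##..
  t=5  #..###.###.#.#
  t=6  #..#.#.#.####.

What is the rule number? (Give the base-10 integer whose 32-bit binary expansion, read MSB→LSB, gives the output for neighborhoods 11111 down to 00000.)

  [31] ##### => .  t=3,i=0
  [30] ####. => .  t=1,i=11
  [29] ###.# => #  t=1,i=12
  [28] ###.. => .  t=2,i=9
  [27] ##.## => .  t=1,i=13
  [26] ##.#. => #  t=0,i=12
  [25] ##..# => .  t=2,i=10
  [24] ##... => .  t=1,i=2
  [23] #.### => #  t=1,i=9
  [22] #.##. => .  t=1,i=0
  [21] #.#.# => #  t=1,i=7
  [20] #.#.. => .  t=0,i=6
  [19] #..## => .  t=5,i=2
  [18] #..#. => #  t=2,i=0
  [17] #...# => .  t=0,i=8
  [16] #.... => #  t=0,i=1
  [15] .#### => .  t=1,i=10
  [14] .###. => .  t=5,i=4
  [13] .##.# => #  t=0,i=11
  [12] .##.. => #  t=1,i=1
  [11] .#.## => #  t=1,i=8
  [10] .#.#. => #  t=0,i=5
  [9] .#..# => #  t=2,i=13
  [8] .#... => #  t=0,i=0
  [7] ..### => #  t=2,i=6
  [6] ..##. => #  t=0,i=10
  [5] ..#.# => .  t=0,i=4
  [4] ..#.. => #  t=2,i=1
  [3] ...## => #  t=0,i=9
  [2] ...#. => .  t=0,i=3
  [1] ....# => .  t=0,i=2
  [0] ..... => #  t=4,i=0
  bits 00100100101001010011111111011001 = 614809561

614809561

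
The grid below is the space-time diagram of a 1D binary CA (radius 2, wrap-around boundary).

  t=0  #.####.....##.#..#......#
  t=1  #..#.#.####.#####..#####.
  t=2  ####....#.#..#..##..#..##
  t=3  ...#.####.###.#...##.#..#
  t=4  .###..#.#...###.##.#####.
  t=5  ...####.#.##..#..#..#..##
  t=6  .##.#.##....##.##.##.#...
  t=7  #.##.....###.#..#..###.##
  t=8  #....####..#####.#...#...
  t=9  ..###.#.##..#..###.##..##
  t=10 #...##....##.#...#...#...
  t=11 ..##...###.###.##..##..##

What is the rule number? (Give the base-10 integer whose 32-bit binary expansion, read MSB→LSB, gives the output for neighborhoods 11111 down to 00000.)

907518511

  ##### -> .   bit 31 = 0  t=1,i=14
  ####. -> .   bit 30 = 0  t=0,i=4
  ###.# -> #   bit 29 = 1  t=1,i=10
  ###.. -> #   bit 28 = 1  t=0,i=5
  ##.## -> .   bit 27 = 0  t=0,i=1
  ##.#. -> #   bit 26 = 1  t=0,i=13
  ##..# -> #   bit 25 = 1  t=1,i=17
  ##... -> .   bit 24 = 0  t=0,i=6
  #.### -> .   bit 23 = 0  t=0,i=2
  #.##. -> .   bit 22 = 0  t=4,i=16
  #.#.# -> .   bit 21 = 0  t=1,i=5
  #.#.. -> #   bit 20 = 1  t=0,i=14
  #..## -> .   bit 19 = 0  t=1,i=18
  #..#. -> #   bit 18 = 1  t=0,i=16
  #...# -> #   bit 17 = 1  t=3,i=1
  #.... -> #   bit 16 = 1  t=0,i=7
  .#### -> #   bit 15 = 1  t=0,i=3
  .###. -> .   bit 14 = 0  t=3,i=11
  .##.# -> #   bit 13 = 1  t=0,i=0
  .##.. -> .   bit 12 = 0  t=2,i=17
  .#.## -> .   bit 11 = 0  t=1,i=6
  .#.#. -> .   bit 10 = 0  t=1,i=4
  .#..# -> #   bit 9 = 1  t=0,i=15
  .#... -> .   bit 8 = 0  t=0,i=18
  ..### -> .   bit 7 = 0  t=1,i=19
  ..##. -> .   bit 6 = 0  t=0,i=11
  ..#.# -> #   bit 5 = 1  t=1,i=3
  ..#.. -> .   bit 4 = 0  t=0,i=17
  ...## -> #   bit 3 = 1  t=0,i=10
  ...#. -> #   bit 2 = 1  t=2,i=7
  ....# -> #   bit 1 = 1  t=0,i=9
  ..... -> #   bit 0 = 1  t=0,i=8
  bits 00110110000101111010001000101111 = 907518511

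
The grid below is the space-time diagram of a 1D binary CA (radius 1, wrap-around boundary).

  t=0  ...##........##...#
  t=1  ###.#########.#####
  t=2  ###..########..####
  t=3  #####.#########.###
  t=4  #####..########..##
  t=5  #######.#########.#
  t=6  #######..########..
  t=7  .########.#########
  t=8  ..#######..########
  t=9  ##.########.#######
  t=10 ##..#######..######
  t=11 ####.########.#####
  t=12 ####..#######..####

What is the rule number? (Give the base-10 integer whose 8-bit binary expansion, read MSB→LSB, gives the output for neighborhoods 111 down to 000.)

  ###|#  b7=1 t=1,i=0
  ##.|#  b6=1 t=0,i=4
  #.#|.  b5=0 t=1,i=3
  #..|#  b4=1 t=0,i=0
  .##|.  b3=0 t=0,i=3
  .#.|#  b2=1 t=0,i=18
  ..#|#  b1=1 t=0,i=2
  ...|#  b0=1 t=0,i=1
  bits 11010111 = 215

215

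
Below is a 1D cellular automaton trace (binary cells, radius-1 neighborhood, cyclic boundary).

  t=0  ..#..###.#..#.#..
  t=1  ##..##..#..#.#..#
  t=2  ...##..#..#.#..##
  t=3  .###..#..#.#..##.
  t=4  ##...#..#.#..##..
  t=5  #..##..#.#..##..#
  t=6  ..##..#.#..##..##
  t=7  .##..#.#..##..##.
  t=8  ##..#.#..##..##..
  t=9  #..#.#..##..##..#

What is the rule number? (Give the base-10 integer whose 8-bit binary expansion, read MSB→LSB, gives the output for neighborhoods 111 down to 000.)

  ### -> .   bit 7 = 0  t=0,i=6
  ##. -> .   bit 6 = 0  t=0,i=7
  #.# -> #   bit 5 = 1  t=0,i=8
  #.. -> .   bit 4 = 0  t=0,i=3
  .## -> #   bit 3 = 1  t=0,i=5
  .#. -> .   bit 2 = 0  t=0,i=2
  ..# -> #   bit 1 = 1  t=0,i=1
  ... -> #   bit 0 = 1  t=0,i=0
  bits 00101011 = 43

43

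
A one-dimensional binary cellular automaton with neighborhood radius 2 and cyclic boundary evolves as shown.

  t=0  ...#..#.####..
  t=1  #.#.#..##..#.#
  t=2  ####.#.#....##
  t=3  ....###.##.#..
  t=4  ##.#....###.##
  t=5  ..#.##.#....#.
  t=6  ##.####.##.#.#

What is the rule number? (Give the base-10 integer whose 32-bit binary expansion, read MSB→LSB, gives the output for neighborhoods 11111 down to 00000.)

  #####|.  b31=0 t=2,i=0
  ####.|.  b30=0 t=0,i=10
  ###.#|.  b29=0 t=2,i=3
  ###..|#  b28=1 t=0,i=11
  ##.##|.  b27=0 t=3,i=7
  ##.#.|#  b26=1 t=1,i=1
  ##..#|.  b25=0 t=1,i=9
  ##...|.  b24=0 t=0,i=12
  #.###|#  b23=1 t=0,i=8
  #.##.|#  b22=1 t=1,i=13
  #.#.#|#  b21=1 t=1,i=2
  #.#..|.  b20=0 t=1,i=4
  #..##|.  b19=0 t=1,i=6
  #..#.|.  b18=0 t=0,i=5
  #...#|#  b17=1 t=5,i=0
  #....|#  b16=1 t=0,i=13
  .####|.  b15=0 t=0,i=9
  .###.|.  b14=0 t=3,i=5
  .##.#|#  b13=1 t=1,i=0
  .##..|.  b12=0 t=1,i=8
  .#.##|#  b11=1 t=0,i=7
  .#.#.|#  b10=1 t=1,i=3
  .#..#|#  b9=1 t=0,i=4
  .#...|#  b8=1 t=2,i=8
  ..###|.  b7=0 t=2,i=12
  ..##.|#  b6=1 t=1,i=7
  ..#.#|.  b5=0 t=0,i=6
  ..#..|.  b4=0 t=0,i=3
  ...##|#  b3=1 t=2,i=11
  ...#.|#  b2=1 t=0,i=2
  ....#|.  b1=0 t=0,i=1
  .....|#  b0=1 t=0,i=0
  bits 00010100111000110010111101001101 = 350433101

350433101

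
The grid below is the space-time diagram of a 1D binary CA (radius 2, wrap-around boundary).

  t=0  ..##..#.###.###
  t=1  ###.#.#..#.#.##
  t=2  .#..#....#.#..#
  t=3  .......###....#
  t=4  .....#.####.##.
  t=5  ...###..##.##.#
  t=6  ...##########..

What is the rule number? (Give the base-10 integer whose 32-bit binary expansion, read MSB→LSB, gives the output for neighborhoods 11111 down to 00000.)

  [31] ##### => .  t=1,i=0
  [30] ####. => #  t=1,i=1
  [29] ###.# => .  t=0,i=10
  [28] ###.. => #  t=0,i=14
  [27] ##.## => #  t=0,i=11
  [26] ##.#. => .  t=1,i=3
  [25] ##..# => #  t=0,i=0
  [24] ##... => #  t=3,i=10
  [23] #.### => .  t=0,i=8
  [22] #.##. => #  t=4,i=12
  [21] #.#.# => #  t=1,i=4
  [20] #.#.. => .  t=1,i=6
  [19] #..## => #  t=0,i=1
  [18] #..#. => .  t=0,i=5
  [17] #...# => .  t=5,i=1
  [16] #.... => .  t=2,i=6
  [15] .#### => #  t=1,i=14
  [14] .###. => #  t=0,i=9
  [13] .##.# => #  t=5,i=9
  [12] .##.. => .  t=0,i=3
  [11] .#.## => .  t=0,i=7
  [10] .#.#. => .  t=1,i=5
  [9] .#..# => .  t=1,i=7
  [8] .#... => .  t=2,i=5
  [7] ..### => #  t=3,i=7
  [6] ..##. => #  t=0,i=2
  [5] ..#.# => #  t=0,i=6
  [4] ..#.. => .  t=2,i=4
  [3] ...## => .  t=3,i=6
  [2] ...#. => #  t=2,i=8
  [1] ....# => #  t=2,i=7
  [0] ..... => .  t=3,i=2
  bits 01011011011010001110000011100110 = 1533599974

1533599974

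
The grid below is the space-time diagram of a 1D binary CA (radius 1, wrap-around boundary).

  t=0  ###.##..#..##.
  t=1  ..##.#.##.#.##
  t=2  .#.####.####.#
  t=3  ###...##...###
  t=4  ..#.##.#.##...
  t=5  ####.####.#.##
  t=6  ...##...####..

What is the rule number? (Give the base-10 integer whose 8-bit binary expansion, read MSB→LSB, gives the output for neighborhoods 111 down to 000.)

  nb ###: next=.  (t=0,i=1, bit7=0)
  nb ##.: next=#  (t=0,i=2, bit6=1)
  nb #.#: next=#  (t=0,i=3, bit5=1)
  nb #..: next=.  (t=0,i=6, bit4=0)
  nb .##: next=.  (t=0,i=0, bit3=0)
  nb .#.: next=#  (t=0,i=8, bit2=1)
  nb ..#: next=#  (t=0,i=7, bit1=1)
  nb ...: next=#  (t=3,i=4, bit0=1)
  bits 01100111 = 103

103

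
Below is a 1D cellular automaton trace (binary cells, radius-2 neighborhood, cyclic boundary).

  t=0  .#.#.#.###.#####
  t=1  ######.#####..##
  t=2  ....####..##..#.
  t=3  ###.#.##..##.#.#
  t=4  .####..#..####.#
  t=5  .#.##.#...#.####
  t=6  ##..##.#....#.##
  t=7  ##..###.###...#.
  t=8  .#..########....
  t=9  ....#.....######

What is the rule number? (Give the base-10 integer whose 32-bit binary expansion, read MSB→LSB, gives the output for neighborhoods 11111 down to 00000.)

2107995587

  nb #####: next=.  (t=0,i=13, bit31=0)
  nb ####.: next=#  (t=0,i=14, bit30=1)
  nb ###.#: next=#  (t=0,i=9, bit29=1)
  nb ###..: next=#  (t=1,i=11, bit28=1)
  nb ##.##: next=#  (t=0,i=10, bit27=1)
  nb ##.#.: next=#  (t=0,i=0, bit26=1)
  nb ##..#: next=.  (t=1,i=12, bit25=0)
  nb ##...: next=#  (t=7,i=11, bit24=1)
  nb #.###: next=#  (t=0,i=7, bit23=1)
  nb #.##.: next=.  (t=3,i=6, bit22=0)
  nb #.#.#: next=#  (t=0,i=1, bit21=1)
  nb #.#..: next=.  (t=5,i=6, bit20=0)
  nb #..##: next=.  (t=1,i=13, bit19=0)
  nb #..#.: next=#  (t=2,i=13, bit18=1)
  nb #...#: next=.  (t=5,i=8, bit17=0)
  nb #....: next=#  (t=2,i=0, bit16=1)
  nb .####: next=.  (t=0,i=12, bit15=0)
  nb .###.: next=#  (t=0,i=8, bit14=1)
  nb .##.#: next=#  (t=3,i=11, bit13=1)
  nb .##..: next=#  (t=2,i=11, bit12=1)
  nb .#.##: next=.  (t=0,i=6, bit11=0)
  nb .#.#.: next=#  (t=0,i=2, bit10=1)
  nb .#..#: next=.  (t=4,i=8, bit9=0)
  nb .#...: next=#  (t=2,i=15, bit8=1)
  nb ..###: next=#  (t=1,i=14, bit7=1)
  nb ..##.: next=#  (t=2,i=10, bit6=1)
  nb ..#.#: next=.  (t=5,i=10, bit5=0)
  nb ..#..: next=.  (t=2,i=14, bit4=0)
  nb ...##: next=.  (t=2,i=3, bit3=0)
  nb ...#.: next=.  (t=5,i=9, bit2=0)
  nb ....#: next=#  (t=2,i=2, bit1=1)
  nb .....: next=#  (t=2,i=1, bit0=1)
  bits 01111101101001010111010111000011 = 2107995587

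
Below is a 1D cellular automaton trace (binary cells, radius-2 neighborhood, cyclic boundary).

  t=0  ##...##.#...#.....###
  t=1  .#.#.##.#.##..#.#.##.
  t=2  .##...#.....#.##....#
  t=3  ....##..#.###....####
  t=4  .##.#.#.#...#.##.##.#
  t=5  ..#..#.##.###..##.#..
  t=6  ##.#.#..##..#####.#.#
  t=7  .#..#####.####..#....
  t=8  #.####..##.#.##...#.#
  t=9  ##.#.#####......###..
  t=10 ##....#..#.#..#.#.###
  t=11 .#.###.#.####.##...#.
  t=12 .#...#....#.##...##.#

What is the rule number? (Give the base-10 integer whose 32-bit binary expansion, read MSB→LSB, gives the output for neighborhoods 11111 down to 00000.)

974890726

  nb #####: next=.  (t=0,i=20, bit31=0)
  nb ####.: next=.  (t=0,i=0, bit30=0)
  nb ###.#: next=#  (t=6,i=1, bit29=1)
  nb ###..: next=#  (t=0,i=1, bit28=1)
  nb ##.##: next=#  (t=4,i=16, bit27=1)
  nb ##.#.: next=.  (t=0,i=7, bit26=0)
  nb ##..#: next=#  (t=1,i=12, bit25=1)
  nb ##...: next=.  (t=0,i=2, bit24=0)
  nb #.###: next=.  (t=3,i=10, bit23=0)
  nb #.##.: next=.  (t=1,i=5, bit22=0)
  nb #.#.#: next=.  (t=1,i=3, bit21=0)
  nb #.#..: next=#  (t=0,i=8, bit20=1)
  nb #..##: next=#  (t=5,i=14, bit19=1)
  nb #..#.: next=.  (t=1,i=0, bit18=0)
  nb #...#: next=#  (t=0,i=3, bit17=1)
  nb #....: next=#  (t=0,i=14, bit16=1)
  nb .####: next=#  (t=0,i=19, bit15=1)
  nb .###.: next=.  (t=3,i=11, bit14=0)
  nb .##.#: next=#  (t=0,i=6, bit13=1)
  nb .##..: next=.  (t=1,i=11, bit12=0)
  nb .#.##: next=.  (t=1,i=4, bit11=0)
  nb .#.#.: next=#  (t=1,i=2, bit10=1)
  nb .#..#: next=#  (t=5,i=3, bit9=1)
  nb .#...: next=.  (t=0,i=9, bit8=0)
  nb ..###: next=#  (t=0,i=18, bit7=1)
  nb ..##.: next=#  (t=0,i=5, bit6=1)
  nb ..#.#: next=#  (t=1,i=1, bit5=1)
  nb ..#..: next=.  (t=0,i=12, bit4=0)
  nb ...##: next=.  (t=0,i=4, bit3=0)
  nb ...#.: next=#  (t=0,i=11, bit2=1)
  nb ....#: next=#  (t=0,i=16, bit1=1)
  nb .....: next=.  (t=0,i=15, bit0=0)
  bits 00111010000110111010011011100110 = 974890726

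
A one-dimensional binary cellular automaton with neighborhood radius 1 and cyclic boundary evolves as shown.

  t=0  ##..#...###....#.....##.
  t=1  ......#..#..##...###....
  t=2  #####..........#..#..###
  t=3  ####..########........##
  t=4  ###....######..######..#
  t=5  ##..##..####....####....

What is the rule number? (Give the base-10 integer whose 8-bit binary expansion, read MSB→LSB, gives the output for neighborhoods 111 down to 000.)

129

  [7] ### => #  t=0,i=9
  [6] ##. => .  t=0,i=1
  [5] #.# => .  t=0,i=23
  [4] #.. => .  t=0,i=2
  [3] .## => .  t=0,i=0
  [2] .#. => .  t=0,i=4
  [1] ..# => .  t=0,i=3
  [0] ... => #  t=0,i=6
  bits 10000001 = 129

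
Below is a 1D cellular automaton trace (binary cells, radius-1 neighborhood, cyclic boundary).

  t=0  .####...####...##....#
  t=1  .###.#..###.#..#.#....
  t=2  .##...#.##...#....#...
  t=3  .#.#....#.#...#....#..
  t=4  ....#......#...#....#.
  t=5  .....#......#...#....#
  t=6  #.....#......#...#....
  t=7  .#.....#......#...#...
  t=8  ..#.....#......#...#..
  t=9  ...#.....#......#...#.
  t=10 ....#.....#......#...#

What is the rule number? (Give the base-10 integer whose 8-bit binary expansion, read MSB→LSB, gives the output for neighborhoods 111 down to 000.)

152

  [7] ### => #  t=0,i=2
  [6] ##. => .  t=0,i=4
  [5] #.# => .  t=0,i=0
  [4] #.. => #  t=0,i=5
  [3] .## => #  t=0,i=1
  [2] .#. => .  t=0,i=21
  [1] ..# => .  t=0,i=7
  [0] ... => .  t=0,i=6
  bits 10011000 = 152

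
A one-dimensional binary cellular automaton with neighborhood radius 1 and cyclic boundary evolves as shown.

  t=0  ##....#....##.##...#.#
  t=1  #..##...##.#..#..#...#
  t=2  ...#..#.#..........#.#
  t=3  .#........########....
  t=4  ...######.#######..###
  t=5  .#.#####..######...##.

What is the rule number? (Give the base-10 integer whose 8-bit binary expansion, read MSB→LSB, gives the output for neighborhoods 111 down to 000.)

  ###|#  b7=1 t=0,i=0
  ##.|.  b6=0 t=0,i=1
  #.#|.  b5=0 t=0,i=13
  #..|.  b4=0 t=0,i=2
  .##|#  b3=1 t=0,i=11
  .#.|.  b2=0 t=0,i=6
  ..#|.  b1=0 t=0,i=5
  ...|#  b0=1 t=0,i=3
  bits 10001001 = 137

137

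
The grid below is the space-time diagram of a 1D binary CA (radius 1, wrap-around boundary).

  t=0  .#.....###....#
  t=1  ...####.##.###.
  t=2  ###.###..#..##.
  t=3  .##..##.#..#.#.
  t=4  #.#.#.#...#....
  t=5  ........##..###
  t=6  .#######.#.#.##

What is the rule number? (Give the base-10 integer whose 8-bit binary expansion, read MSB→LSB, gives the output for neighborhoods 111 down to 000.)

  [7] ### => #  t=0,i=8
  [6] ##. => #  t=0,i=9
  [5] #.# => .  t=0,i=0
  [4] #.. => .  t=0,i=2
  [3] .## => .  t=0,i=7
  [2] .#. => .  t=0,i=1
  [1] ..# => #  t=0,i=6
  [0] ... => #  t=0,i=3
  bits 11000011 = 195

195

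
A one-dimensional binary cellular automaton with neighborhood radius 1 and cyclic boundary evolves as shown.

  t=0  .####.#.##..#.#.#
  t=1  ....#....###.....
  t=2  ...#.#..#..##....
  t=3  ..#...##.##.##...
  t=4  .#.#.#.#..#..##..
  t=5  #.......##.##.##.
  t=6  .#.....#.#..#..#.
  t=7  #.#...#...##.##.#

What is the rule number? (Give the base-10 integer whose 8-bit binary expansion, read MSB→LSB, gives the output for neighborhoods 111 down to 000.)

82

  nb ###: next=.  (t=0,i=2, bit7=0)
  nb ##.: next=#  (t=0,i=4, bit6=1)
  nb #.#: next=.  (t=0,i=0, bit5=0)
  nb #..: next=#  (t=0,i=10, bit4=1)
  nb .##: next=.  (t=0,i=1, bit3=0)
  nb .#.: next=.  (t=0,i=6, bit2=0)
  nb ..#: next=#  (t=0,i=11, bit1=1)
  nb ...: next=.  (t=1,i=0, bit0=0)
  bits 01010010 = 82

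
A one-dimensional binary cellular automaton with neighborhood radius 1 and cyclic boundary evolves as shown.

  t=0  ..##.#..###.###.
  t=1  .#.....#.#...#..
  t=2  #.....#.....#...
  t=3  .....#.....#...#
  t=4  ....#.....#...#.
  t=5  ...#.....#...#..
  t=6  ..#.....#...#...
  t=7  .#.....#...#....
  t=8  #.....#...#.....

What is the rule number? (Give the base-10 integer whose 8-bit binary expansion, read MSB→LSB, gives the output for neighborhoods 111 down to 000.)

130

  [7] ### => #  t=0,i=9
  [6] ##. => .  t=0,i=3
  [5] #.# => .  t=0,i=4
  [4] #.. => .  t=0,i=6
  [3] .## => .  t=0,i=2
  [2] .#. => .  t=0,i=5
  [1] ..# => #  t=0,i=1
  [0] ... => .  t=0,i=0
  bits 10000010 = 130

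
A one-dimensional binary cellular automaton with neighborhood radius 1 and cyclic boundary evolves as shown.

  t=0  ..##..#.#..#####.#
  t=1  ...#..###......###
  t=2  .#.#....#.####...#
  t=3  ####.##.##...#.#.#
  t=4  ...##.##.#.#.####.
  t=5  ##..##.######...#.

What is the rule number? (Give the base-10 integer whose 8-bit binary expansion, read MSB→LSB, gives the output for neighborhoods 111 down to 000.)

101

  nb ###: next=.  (t=0,i=12, bit7=0)
  nb ##.: next=#  (t=0,i=3, bit6=1)
  nb #.#: next=#  (t=0,i=7, bit5=1)
  nb #..: next=.  (t=0,i=0, bit4=0)
  nb .##: next=.  (t=0,i=2, bit3=0)
  nb .#.: next=#  (t=0,i=6, bit2=1)
  nb ..#: next=.  (t=0,i=1, bit1=0)
  nb ...: next=#  (t=1,i=1, bit0=1)
  bits 01100101 = 101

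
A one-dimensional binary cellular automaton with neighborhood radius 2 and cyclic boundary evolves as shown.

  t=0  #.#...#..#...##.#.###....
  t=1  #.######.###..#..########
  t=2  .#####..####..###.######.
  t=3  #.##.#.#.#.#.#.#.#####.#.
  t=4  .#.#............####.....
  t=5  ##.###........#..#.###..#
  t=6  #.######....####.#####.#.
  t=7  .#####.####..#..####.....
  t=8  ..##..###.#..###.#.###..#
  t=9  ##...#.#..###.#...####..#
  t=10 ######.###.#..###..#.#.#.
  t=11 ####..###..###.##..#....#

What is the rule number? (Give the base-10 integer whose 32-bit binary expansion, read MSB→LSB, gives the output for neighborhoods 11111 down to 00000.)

2577132342

  nb #####: next=#  (t=1,i=4, bit31=1)
  nb ####.: next=.  (t=1,i=6, bit30=0)
  nb ###.#: next=.  (t=1,i=0, bit29=0)
  nb ###..: next=#  (t=0,i=20, bit28=1)
  nb ##.##: next=#  (t=1,i=1, bit27=1)
  nb ##.#.: next=.  (t=0,i=15, bit26=0)
  nb ##..#: next=.  (t=1,i=12, bit25=0)
  nb ##...: next=#  (t=0,i=21, bit24=1)
  nb #.###: next=#  (t=0,i=18, bit23=1)
  nb #.##.: next=.  (t=3,i=2, bit22=0)
  nb #.#.#: next=.  (t=0,i=16, bit21=0)
  nb #.#..: next=#  (t=0,i=2, bit20=1)
  nb #..##: next=#  (t=1,i=16, bit19=1)
  nb #..#.: next=.  (t=0,i=8, bit18=0)
  nb #...#: next=#  (t=0,i=4, bit17=1)
  nb #....: next=#  (t=0,i=22, bit16=1)
  nb .####: next=#  (t=1,i=3, bit15=1)
  nb .###.: next=#  (t=0,i=19, bit14=1)
  nb .##.#: next=#  (t=0,i=14, bit13=1)
  nb .##..: next=.  (t=8,i=3, bit12=0)
  nb .#.##: next=#  (t=0,i=17, bit11=1)
  nb .#.#.: next=.  (t=0,i=1, bit10=0)
  nb .#..#: next=#  (t=0,i=7, bit9=1)
  nb .#...: next=#  (t=0,i=3, bit8=1)
  nb ..###: next=.  (t=1,i=17, bit7=0)
  nb ..##.: next=.  (t=0,i=13, bit6=0)
  nb ..#.#: next=#  (t=0,i=0, bit5=1)
  nb ..#..: next=#  (t=0,i=6, bit4=1)
  nb ...##: next=.  (t=0,i=12, bit3=0)
  nb ...#.: next=#  (t=0,i=5, bit2=1)
  nb ....#: next=#  (t=0,i=23, bit1=1)
  nb .....: next=.  (t=4,i=6, bit0=0)
  bits 10011001100110111110101100110110 = 2577132342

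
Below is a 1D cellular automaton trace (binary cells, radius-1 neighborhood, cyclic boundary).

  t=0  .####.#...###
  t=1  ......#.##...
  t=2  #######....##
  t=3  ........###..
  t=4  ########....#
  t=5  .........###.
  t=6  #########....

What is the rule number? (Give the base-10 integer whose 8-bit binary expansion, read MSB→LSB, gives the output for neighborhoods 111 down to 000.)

7

  ### -> .   bit 7 = 0  t=0,i=2
  ##. -> .   bit 6 = 0  t=0,i=4
  #.# -> .   bit 5 = 0  t=0,i=0
  #.. -> .   bit 4 = 0  t=0,i=7
  .## -> .   bit 3 = 0  t=0,i=1
  .#. -> #   bit 2 = 1  t=0,i=6
  ..# -> #   bit 1 = 1  t=0,i=9
  ... -> #   bit 0 = 1  t=0,i=8
  bits 00000111 = 7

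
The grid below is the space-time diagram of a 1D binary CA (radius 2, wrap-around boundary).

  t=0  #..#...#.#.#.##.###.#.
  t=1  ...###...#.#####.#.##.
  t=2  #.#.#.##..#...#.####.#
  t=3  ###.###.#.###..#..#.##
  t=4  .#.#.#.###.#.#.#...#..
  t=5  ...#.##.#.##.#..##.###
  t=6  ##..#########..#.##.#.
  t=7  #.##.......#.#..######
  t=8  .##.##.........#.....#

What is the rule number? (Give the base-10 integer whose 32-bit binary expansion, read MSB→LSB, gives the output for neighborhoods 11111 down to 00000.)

1332439320

  [31] ##### => .  t=1,i=13
  [30] ####. => #  t=1,i=14
  [29] ###.# => .  t=0,i=18
  [28] ###.. => .  t=1,i=5
  [27] ##.## => #  t=0,i=15
  [26] ##.#. => #  t=0,i=19
  [25] ##..# => #  t=2,i=8
  [24] ##... => #  t=1,i=6
  [23] #.### => .  t=0,i=16
  [22] #.##. => #  t=0,i=13
  [21] #.#.# => #  t=0,i=9
  [20] #.#.. => .  t=0,i=0
  [19] #..## => #  t=5,i=15
  [18] #..#. => .  t=0,i=2
  [17] #...# => #  t=0,i=5
  [16] #.... => #  t=1,i=0
  [15] .#### => .  t=1,i=12
  [14] .###. => #  t=0,i=17
  [13] .##.# => #  t=0,i=14
  [12] .##.. => .  t=1,i=20
  [11] .#.## => #  t=0,i=12
  [10] .#.#. => .  t=0,i=8
  [9] .#..# => .  t=0,i=1
  [8] .#... => #  t=0,i=4
  [7] ..### => .  t=1,i=3
  [6] ..##. => .  t=5,i=16
  [5] ..#.# => .  t=0,i=7
  [4] ..#.. => #  t=0,i=3
  [3] ...## => #  t=1,i=2
  [2] ...#. => .  t=0,i=6
  [1] ....# => .  t=1,i=1
  [0] ..... => .  t=7,i=6
  bits 01001111011010110110100100011000 = 1332439320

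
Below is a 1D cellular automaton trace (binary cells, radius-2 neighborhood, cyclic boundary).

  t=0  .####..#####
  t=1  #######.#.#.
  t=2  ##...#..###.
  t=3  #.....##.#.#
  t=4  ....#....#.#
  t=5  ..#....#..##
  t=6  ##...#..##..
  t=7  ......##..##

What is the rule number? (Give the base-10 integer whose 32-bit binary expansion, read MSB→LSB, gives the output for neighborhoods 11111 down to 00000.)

  ##### -> .   bit 31 = 0  t=0,i=9
  ####. -> #   bit 30 = 1  t=0,i=3
  ###.# -> .   bit 29 = 0  t=0,i=11
  ###.. -> #   bit 28 = 1  t=0,i=4
  ##.## -> #   bit 27 = 1  t=0,i=0
  ##.#. -> .   bit 26 = 0  t=1,i=7
  ##..# -> #   bit 25 = 1  t=0,i=5
  ##... -> .   bit 24 = 0  t=2,i=2
  #.### -> #   bit 23 = 1  t=0,i=1
  #.##. -> #   bit 22 = 1  t=2,i=0
  #.#.# -> #   bit 21 = 1  t=1,i=8
  #.#.. -> #   bit 20 = 1  t=4,i=11
  #..## -> #   bit 19 = 1  t=0,i=6
  #..#. -> #   bit 18 = 1  t=5,i=1
  #...# -> .   bit 17 = 0  t=2,i=3
  #.... -> .   bit 16 = 0  t=3,i=2
  .#### -> #   bit 15 = 1  t=0,i=2
  .###. -> #   bit 14 = 1  t=2,i=9
  .##.# -> .   bit 13 = 0  t=3,i=7
  .##.. -> .   bit 12 = 0  t=2,i=1
  .#.## -> .   bit 11 = 0  t=1,i=11
  .#.#. -> #   bit 10 = 1  t=1,i=9
  .#..# -> #   bit 9 = 1  t=2,i=6
  .#... -> .   bit 8 = 0  t=4,i=0
  ..### -> .   bit 7 = 0  t=0,i=7
  ..##. -> .   bit 6 = 0  t=3,i=6
  ..#.# -> .   bit 5 = 0  t=4,i=9
  ..#.. -> .   bit 4 = 0  t=2,i=5
  ...## -> .   bit 3 = 0  t=3,i=5
  ...#. -> .   bit 2 = 0  t=2,i=4
  ....# -> #   bit 1 = 1  t=3,i=4
  ..... -> .   bit 0 = 0  t=3,i=3
  bits 01011010111111001100011000000010 = 1526515202

1526515202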